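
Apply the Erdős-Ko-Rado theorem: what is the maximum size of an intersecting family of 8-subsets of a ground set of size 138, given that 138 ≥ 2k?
max |F| = C(137, 7) = 153802846692

Erdős-Ko-Rado (1961): when n ≥ 2k, max |F| = C(n−1, k−1). The bound is attained by the star {A : i ∈ A} for any fixed i ∈ [n]. Here C(138−1, 8−1) = C(137, 7) = 153802846692.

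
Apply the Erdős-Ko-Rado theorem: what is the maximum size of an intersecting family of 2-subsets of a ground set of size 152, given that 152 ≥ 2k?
max |F| = C(151, 1) = 151

The Erdős-Ko-Rado theorem states: for n ≥ 2k, an intersecting family of k-subsets of an n-element set has size at most C(n − 1, k − 1), with equality for 'star' families {A ⊆ [n] : |A| = k, i ∈ A} (fix an element i). For n = 152, k = 2: C(151, 1) = 151.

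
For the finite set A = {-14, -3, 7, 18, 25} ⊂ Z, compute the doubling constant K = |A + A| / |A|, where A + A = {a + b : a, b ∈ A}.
K = |A + A| / |A| = 14/5

Enumerate A + A = {a + b : a, b ∈ A}. With |A| = 5, there are |A|^2 = 25 ordered sum pairs; collecting distinct values, A + A = {-28, -17, -7, -6, 4, 11, 14, 15, 22, 25, 32, 36, 43, 50}, so |A + A| = 14. Thus K = 14/5. For comparison, the minimum possible |A + A| over all 5-element sets is 2·5 − 1 = 9 (so min K = 9/5), attained only by arithmetic progressions.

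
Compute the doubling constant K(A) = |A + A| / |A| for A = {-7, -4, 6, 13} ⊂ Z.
K = |A + A| / |A| = 10/4 = 5/2

Enumerate A + A = {a + b : a, b ∈ A}. With |A| = 4, there are |A|^2 = 16 ordered sum pairs; collecting distinct values, A + A = {-14, -11, -8, -1, 2, 6, 9, 12, 19, 26}, so |A + A| = 10. Thus K = 10/4 = 5/2. For comparison, the minimum possible |A + A| over all 4-element sets is 2·4 − 1 = 7 (so min K = 7/4), attained only by arithmetic progressions.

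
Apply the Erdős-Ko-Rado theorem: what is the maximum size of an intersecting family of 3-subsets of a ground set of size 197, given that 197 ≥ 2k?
max |F| = C(196, 2) = 19110

Erdős-Ko-Rado (1961): when n ≥ 2k, max |F| = C(n−1, k−1). The bound is attained by the star {A : i ∈ A} for any fixed i ∈ [n]. Here C(197−1, 3−1) = C(196, 2) = 19110.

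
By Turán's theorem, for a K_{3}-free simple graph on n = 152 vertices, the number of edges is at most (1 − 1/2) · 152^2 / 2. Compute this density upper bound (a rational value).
Turán density bound = (1/2) · 152^2/2 = 5776

Turán's theorem: ex(n, K_{r+1}) is achieved by the complete r-partite Turán graph T(n, r) with parts as balanced as possible, and is at most (1 − 1/r) · n^2/2. For r = 2, n = 152: the density bound is (1/2) · 23104/2 = 5776. Since 2 ∣ 152, the Turán graph T(152, 2) has parts of equal size 76, and its edge count e(T(152, 2)) = 5776 attains the density bound exactly.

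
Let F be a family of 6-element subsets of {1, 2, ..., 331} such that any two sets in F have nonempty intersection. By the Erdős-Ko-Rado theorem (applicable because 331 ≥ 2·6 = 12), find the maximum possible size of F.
max |F| = C(330, 5) = 31634996316

Erdős-Ko-Rado (1961): when n ≥ 2k, max |F| = C(n−1, k−1). The bound is attained by the star {A : i ∈ A} for any fixed i ∈ [n]. Here C(331−1, 6−1) = C(330, 5) = 31634996316.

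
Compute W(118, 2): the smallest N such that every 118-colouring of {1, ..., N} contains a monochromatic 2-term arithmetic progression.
W(118, 2) = 118 + 1 = 119

A 2-term AP is any pair of integers, so a monochromatic 2-AP exists iff some colour is used at least twice. With 118 colours, the colouring i ↦ i on {1, ..., 118} uses each colour once, avoiding any monochromatic pair, so W(118, 2) > 118. For {1, ..., 119}, pigeonhole forces two integers of the same colour, which form a monochromatic 2-AP. Hence W(118, 2) = 119.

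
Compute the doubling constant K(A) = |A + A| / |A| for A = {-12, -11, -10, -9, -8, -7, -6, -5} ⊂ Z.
K = |A + A| / |A| = 15/8

Enumerate A + A = {a + b : a, b ∈ A}. With |A| = 8, there are |A|^2 = 64 ordered sum pairs; collecting distinct values, A + A = {-24, -23, -22, -21, -20, -19, -18, -17, -16, -15, -14, -13, -12, -11, -10}, so |A + A| = 15. Thus K = 15/8. Here |A + A| = 2|A| − 1 = 15, the minimum possible — so K = 15/8 is minimal, which holds iff A is an arithmetic progression.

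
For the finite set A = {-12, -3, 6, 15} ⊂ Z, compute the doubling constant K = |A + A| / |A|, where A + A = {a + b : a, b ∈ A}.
K = |A + A| / |A| = 7/4

Enumerate A + A = {a + b : a, b ∈ A}. With |A| = 4, there are |A|^2 = 16 ordered sum pairs; collecting distinct values, A + A = {-24, -15, -6, 3, 12, 21, 30}, so |A + A| = 7. Thus K = 7/4. Here |A + A| = 2|A| − 1 = 7, the minimum possible — so K = 7/4 is minimal, which holds iff A is an arithmetic progression.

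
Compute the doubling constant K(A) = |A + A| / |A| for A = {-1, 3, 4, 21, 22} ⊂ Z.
K = |A + A| / |A| = 14/5

Enumerate A + A = {a + b : a, b ∈ A}. With |A| = 5, there are |A|^2 = 25 ordered sum pairs; collecting distinct values, A + A = {-2, 2, 3, 6, 7, 8, 20, 21, 24, 25, 26, 42, 43, 44}, so |A + A| = 14. Thus K = 14/5. For comparison, the minimum possible |A + A| over all 5-element sets is 2·5 − 1 = 9 (so min K = 9/5), attained only by arithmetic progressions.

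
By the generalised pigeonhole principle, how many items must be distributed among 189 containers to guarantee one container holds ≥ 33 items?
n = (33 − 1)·189 + 1 = 6049

By the generalised pigeonhole principle, to guarantee some box contains ≥ r objects we need more than (r − 1) · k objects total. Threshold: n = (r − 1) · k + 1. With r = 33 and k = 189: n = 32 · 189 + 1 = 6048 + 1 = 6049. For n = 6048 = 32 · 189, we can put exactly 32 objects in every box, avoiding 33 in any single one — so 6049 is tight.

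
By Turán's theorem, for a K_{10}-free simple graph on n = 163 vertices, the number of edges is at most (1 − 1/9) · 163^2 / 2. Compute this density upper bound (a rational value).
Turán density bound = (8/9) · 163^2/2 = 106276/9 ≈ 11808.4444

Turán's theorem: ex(n, K_{r+1}) is achieved by the complete r-partite Turán graph T(n, r) with parts as balanced as possible, and is at most (1 − 1/r) · n^2/2. For r = 9, n = 163: the density bound is (8/9) · 26569/2 = 106276/9 ≈ 11808.4444. The integer-valued extremum is e(T(163, 9)) = 11808, which is strictly less than the density bound 106276/9 since 9 ∤ 163 (the parts of T(163, 9) cannot all be equal).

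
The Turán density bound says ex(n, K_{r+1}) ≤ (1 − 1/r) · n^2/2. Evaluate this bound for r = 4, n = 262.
Turán density bound = (3/4) · 262^2/2 = 51483/2 ≈ 25741.5

Turán's theorem: ex(n, K_{r+1}) is achieved by the complete r-partite Turán graph T(n, r) with parts as balanced as possible, and is at most (1 − 1/r) · n^2/2. For r = 4, n = 262: the density bound is (3/4) · 68644/2 = 51483/2 ≈ 25741.5. The integer-valued extremum is e(T(262, 4)) = 25741, which is strictly less than the density bound 51483/2 since 4 ∤ 262 (the parts of T(262, 4) cannot all be equal).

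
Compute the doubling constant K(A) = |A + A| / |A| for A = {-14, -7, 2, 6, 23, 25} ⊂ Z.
K = |A + A| / |A| = 21/6 = 7/2

Enumerate A + A = {a + b : a, b ∈ A}. With |A| = 6, there are |A|^2 = 36 ordered sum pairs; collecting distinct values, A + A = {-28, -21, -14, -12, -8, -5, -1, 4, 8, 9, 11, 12, 16, 18, 25, 27, 29, 31, 46, 48, 50}, so |A + A| = 21. Thus K = 21/6 = 7/2. For comparison, the minimum possible |A + A| over all 6-element sets is 2·6 − 1 = 11 (so min K = 11/6), attained only by arithmetic progressions.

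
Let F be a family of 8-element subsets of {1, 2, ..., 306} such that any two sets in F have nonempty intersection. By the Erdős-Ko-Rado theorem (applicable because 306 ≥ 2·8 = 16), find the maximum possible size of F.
max |F| = C(305, 7) = 45451832402600

The Erdős-Ko-Rado theorem states: for n ≥ 2k, an intersecting family of k-subsets of an n-element set has size at most C(n − 1, k − 1), with equality for 'star' families {A ⊆ [n] : |A| = k, i ∈ A} (fix an element i). For n = 306, k = 8: C(305, 7) = 45451832402600.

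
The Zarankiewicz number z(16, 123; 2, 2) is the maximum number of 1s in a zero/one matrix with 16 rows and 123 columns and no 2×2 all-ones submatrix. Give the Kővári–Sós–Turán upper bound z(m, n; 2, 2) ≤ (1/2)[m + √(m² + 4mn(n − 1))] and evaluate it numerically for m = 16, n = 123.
z(16, 123; 2, 2) ≤ (1/2)[16 + √(16² + 4·16·123·122)] = (1/2)[16 + √960640] = 498.0612

Kővári–Sós–Turán: let r_1, ..., r_16 be the row sums and z = Σ r_i the total number of 1s. Each pair of columns can share at most one row with both entries 1 (else a 2×2 all-ones block appears), so Σ_i C(r_i, 2) ≤ C(123, 2) = 7503. By convexity Σ_i C(r_i, 2) ≥ 16·C(z/16, 2) = z(z − 16)/(2·16), giving z² − 16z − 16·123·122 ≤ 0 and hence z ≤ (1/2)[16 + √(256 + 4·240096)] = (1/2)[16 + √960640] ≈ (1/2)(16 + 980.1224) = 498.0612.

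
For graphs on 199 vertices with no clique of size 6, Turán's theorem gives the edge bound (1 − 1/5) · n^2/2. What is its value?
Turán density bound = (4/5) · 199^2/2 = 79202/5 ≈ 15840.4

Turán's theorem: ex(n, K_{r+1}) is achieved by the complete r-partite Turán graph T(n, r) with parts as balanced as possible, and is at most (1 − 1/r) · n^2/2. For r = 5, n = 199: the density bound is (4/5) · 39601/2 = 79202/5 ≈ 15840.4. The integer-valued extremum is e(T(199, 5)) = 15840, which is strictly less than the density bound 79202/5 since 5 ∤ 199 (the parts of T(199, 5) cannot all be equal).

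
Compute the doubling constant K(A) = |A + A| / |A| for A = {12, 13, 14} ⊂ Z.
K = |A + A| / |A| = 5/3

Enumerate A + A = {a + b : a, b ∈ A}. With |A| = 3, there are |A|^2 = 9 ordered sum pairs; collecting distinct values, A + A = {24, 25, 26, 27, 28}, so |A + A| = 5. Thus K = 5/3. Here |A + A| = 2|A| − 1 = 5, the minimum possible — so K = 5/3 is minimal, which holds iff A is an arithmetic progression.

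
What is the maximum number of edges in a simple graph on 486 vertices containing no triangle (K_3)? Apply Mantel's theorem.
ex(486, K_3) = ⌊486^2/4⌋ = 59049

Mantel (1907): a triangle-free graph on n vertices has at most ⌊n^2/4⌋ edges, with equality for the complete bipartite graph K_{⌊n/2⌋, ⌈n/2⌉}. For n = 486: ⌊486^2/4⌋ = ⌊236196/4⌋ = 59049. The extremal graph is K_{243, 243}, which has 243·243 = 59049 edges.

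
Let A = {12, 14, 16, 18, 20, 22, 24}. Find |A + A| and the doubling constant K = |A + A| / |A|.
K = |A + A| / |A| = 13/7

Enumerate A + A = {a + b : a, b ∈ A}. With |A| = 7, there are |A|^2 = 49 ordered sum pairs; collecting distinct values, A + A = {24, 26, 28, 30, 32, 34, 36, 38, 40, 42, 44, 46, 48}, so |A + A| = 13. Thus K = 13/7. Here |A + A| = 2|A| − 1 = 13, the minimum possible — so K = 13/7 is minimal, which holds iff A is an arithmetic progression.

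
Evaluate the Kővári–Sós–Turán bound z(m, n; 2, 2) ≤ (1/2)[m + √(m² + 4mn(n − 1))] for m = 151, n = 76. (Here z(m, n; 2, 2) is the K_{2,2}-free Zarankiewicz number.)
z(151, 76; 2, 2) ≤ (1/2)[151 + √(151² + 4·151·76·75)] = (1/2)[151 + √3465601] = 1006.3062

Kővári–Sós–Turán: let r_1, ..., r_151 be the row sums and z = Σ r_i the total number of 1s. Each pair of columns can share at most one row with both entries 1 (else a 2×2 all-ones block appears), so Σ_i C(r_i, 2) ≤ C(76, 2) = 2850. By convexity Σ_i C(r_i, 2) ≥ 151·C(z/151, 2) = z(z − 151)/(2·151), giving z² − 151z − 151·76·75 ≤ 0 and hence z ≤ (1/2)[151 + √(22801 + 4·860700)] = (1/2)[151 + √3465601] ≈ (1/2)(151 + 1861.6125) = 1006.3062.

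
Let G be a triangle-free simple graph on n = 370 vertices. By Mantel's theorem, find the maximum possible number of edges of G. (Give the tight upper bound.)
ex(370, K_3) = ⌊370^2/4⌋ = 34225

Mantel (1907): a triangle-free graph on n vertices has at most ⌊n^2/4⌋ edges, with equality for the complete bipartite graph K_{⌊n/2⌋, ⌈n/2⌉}. For n = 370: ⌊370^2/4⌋ = ⌊136900/4⌋ = 34225. The extremal graph is K_{185, 185}, which has 185·185 = 34225 edges.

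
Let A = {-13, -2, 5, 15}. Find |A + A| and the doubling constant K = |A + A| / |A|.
K = |A + A| / |A| = 10/4 = 5/2

Enumerate A + A = {a + b : a, b ∈ A}. With |A| = 4, there are |A|^2 = 16 ordered sum pairs; collecting distinct values, A + A = {-26, -15, -8, -4, 2, 3, 10, 13, 20, 30}, so |A + A| = 10. Thus K = 10/4 = 5/2. For comparison, the minimum possible |A + A| over all 4-element sets is 2·4 − 1 = 7 (so min K = 7/4), attained only by arithmetic progressions.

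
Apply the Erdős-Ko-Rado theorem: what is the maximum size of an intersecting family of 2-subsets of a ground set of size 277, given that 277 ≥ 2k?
max |F| = C(276, 1) = 276

Erdős-Ko-Rado (1961): when n ≥ 2k, max |F| = C(n−1, k−1). The bound is attained by the star {A : i ∈ A} for any fixed i ∈ [n]. Here C(277−1, 2−1) = C(276, 1) = 276.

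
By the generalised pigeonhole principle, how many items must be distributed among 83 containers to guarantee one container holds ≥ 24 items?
n = (24 − 1)·83 + 1 = 1910

By the generalised pigeonhole principle, to guarantee some box contains ≥ r objects we need more than (r − 1) · k objects total. Threshold: n = (r − 1) · k + 1. With r = 24 and k = 83: n = 23 · 83 + 1 = 1909 + 1 = 1910. For n = 1909 = 23 · 83, we can put exactly 23 objects in every box, avoiding 24 in any single one — so 1910 is tight.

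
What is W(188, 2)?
W(188, 2) = 188 + 1 = 189

A 2-term AP is any pair of integers, so a monochromatic 2-AP exists iff some colour is used at least twice. With 188 colours, the colouring i ↦ i on {1, ..., 188} uses each colour once, avoiding any monochromatic pair, so W(188, 2) > 188. For {1, ..., 189}, pigeonhole forces two integers of the same colour, which form a monochromatic 2-AP. Hence W(188, 2) = 189.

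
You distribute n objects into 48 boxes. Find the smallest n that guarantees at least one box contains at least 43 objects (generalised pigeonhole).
n = (43 − 1)·48 + 1 = 2017

By the generalised pigeonhole principle, to guarantee some box contains ≥ r objects we need more than (r − 1) · k objects total. Threshold: n = (r − 1) · k + 1. With r = 43 and k = 48: n = 42 · 48 + 1 = 2016 + 1 = 2017. For n = 2016 = 42 · 48, we can put exactly 42 objects in every box, avoiding 43 in any single one — so 2017 is tight.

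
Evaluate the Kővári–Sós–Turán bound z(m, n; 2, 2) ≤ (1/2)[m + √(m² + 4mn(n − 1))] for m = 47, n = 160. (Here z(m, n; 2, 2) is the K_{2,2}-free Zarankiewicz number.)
z(47, 160; 2, 2) ≤ (1/2)[47 + √(47² + 4·47·160·159)] = (1/2)[47 + √4784929] = 1117.224

Kővári–Sós–Turán: let r_1, ..., r_47 be the row sums and z = Σ r_i the total number of 1s. Each pair of columns can share at most one row with both entries 1 (else a 2×2 all-ones block appears), so Σ_i C(r_i, 2) ≤ C(160, 2) = 12720. By convexity Σ_i C(r_i, 2) ≥ 47·C(z/47, 2) = z(z − 47)/(2·47), giving z² − 47z − 47·160·159 ≤ 0 and hence z ≤ (1/2)[47 + √(2209 + 4·1195680)] = (1/2)[47 + √4784929] ≈ (1/2)(47 + 2187.4481) = 1117.224.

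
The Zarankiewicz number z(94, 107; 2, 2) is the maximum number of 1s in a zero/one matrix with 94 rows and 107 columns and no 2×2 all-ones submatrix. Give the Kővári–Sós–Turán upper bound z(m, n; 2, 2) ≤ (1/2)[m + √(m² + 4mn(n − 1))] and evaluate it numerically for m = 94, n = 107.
z(94, 107; 2, 2) ≤ (1/2)[94 + √(94² + 4·94·107·106)] = (1/2)[94 + √4273428] = 1080.6136

Kővári–Sós–Turán: let r_1, ..., r_94 be the row sums and z = Σ r_i the total number of 1s. Each pair of columns can share at most one row with both entries 1 (else a 2×2 all-ones block appears), so Σ_i C(r_i, 2) ≤ C(107, 2) = 5671. By convexity Σ_i C(r_i, 2) ≥ 94·C(z/94, 2) = z(z − 94)/(2·94), giving z² − 94z − 94·107·106 ≤ 0 and hence z ≤ (1/2)[94 + √(8836 + 4·1066148)] = (1/2)[94 + √4273428] ≈ (1/2)(94 + 2067.2271) = 1080.6136.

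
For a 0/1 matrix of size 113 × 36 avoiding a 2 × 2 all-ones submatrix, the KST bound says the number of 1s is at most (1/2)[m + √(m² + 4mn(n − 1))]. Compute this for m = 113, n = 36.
z(113, 36; 2, 2) ≤ (1/2)[113 + √(113² + 4·113·36·35)] = (1/2)[113 + √582289] = 438.0393

Kővári–Sós–Turán: let r_1, ..., r_113 be the row sums and z = Σ r_i the total number of 1s. Each pair of columns can share at most one row with both entries 1 (else a 2×2 all-ones block appears), so Σ_i C(r_i, 2) ≤ C(36, 2) = 630. By convexity Σ_i C(r_i, 2) ≥ 113·C(z/113, 2) = z(z − 113)/(2·113), giving z² − 113z − 113·36·35 ≤ 0 and hence z ≤ (1/2)[113 + √(12769 + 4·142380)] = (1/2)[113 + √582289] ≈ (1/2)(113 + 763.0786) = 438.0393.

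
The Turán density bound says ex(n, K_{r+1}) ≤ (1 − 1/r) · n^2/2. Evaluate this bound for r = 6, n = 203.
Turán density bound = (5/6) · 203^2/2 = 206045/12 ≈ 17170.4167

Turán's theorem: ex(n, K_{r+1}) is achieved by the complete r-partite Turán graph T(n, r) with parts as balanced as possible, and is at most (1 − 1/r) · n^2/2. For r = 6, n = 203: the density bound is (5/6) · 41209/2 = 206045/12 ≈ 17170.4167. The integer-valued extremum is e(T(203, 6)) = 17170, which is strictly less than the density bound 206045/12 since 6 ∤ 203 (the parts of T(203, 6) cannot all be equal).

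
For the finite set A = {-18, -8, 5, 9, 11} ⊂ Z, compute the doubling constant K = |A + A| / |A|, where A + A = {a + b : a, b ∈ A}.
K = |A + A| / |A| = 15/5 = 3

Enumerate A + A = {a + b : a, b ∈ A}. With |A| = 5, there are |A|^2 = 25 ordered sum pairs; collecting distinct values, A + A = {-36, -26, -16, -13, -9, -7, -3, 1, 3, 10, 14, 16, 18, 20, 22}, so |A + A| = 15. Thus K = 15/5 = 3. For comparison, the minimum possible |A + A| over all 5-element sets is 2·5 − 1 = 9 (so min K = 9/5), attained only by arithmetic progressions.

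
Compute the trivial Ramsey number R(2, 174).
R(2, 174) = 174

R(2, k) = k for all k ≥ 2: in a 2-colouring of K_k, either some edge is red (a red K_2) or all edges are blue (a blue K_k). And K_{173} coloured all-blue has no blue K_174, so R(2, 174) > 173. Hence R(2, 174) = 174.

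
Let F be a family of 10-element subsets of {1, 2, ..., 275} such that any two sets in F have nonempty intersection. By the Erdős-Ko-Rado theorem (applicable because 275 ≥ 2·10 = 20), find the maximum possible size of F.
max |F| = C(274, 9) = 21005455717413804

Erdős-Ko-Rado (1961): when n ≥ 2k, max |F| = C(n−1, k−1). The bound is attained by the star {A : i ∈ A} for any fixed i ∈ [n]. Here C(275−1, 10−1) = C(274, 9) = 21005455717413804.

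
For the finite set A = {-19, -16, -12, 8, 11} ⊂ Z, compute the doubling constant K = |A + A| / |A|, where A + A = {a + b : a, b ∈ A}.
K = |A + A| / |A| = 14/5

Enumerate A + A = {a + b : a, b ∈ A}. With |A| = 5, there are |A|^2 = 25 ordered sum pairs; collecting distinct values, A + A = {-38, -35, -32, -31, -28, -24, -11, -8, -5, -4, -1, 16, 19, 22}, so |A + A| = 14. Thus K = 14/5. For comparison, the minimum possible |A + A| over all 5-element sets is 2·5 − 1 = 9 (so min K = 9/5), attained only by arithmetic progressions.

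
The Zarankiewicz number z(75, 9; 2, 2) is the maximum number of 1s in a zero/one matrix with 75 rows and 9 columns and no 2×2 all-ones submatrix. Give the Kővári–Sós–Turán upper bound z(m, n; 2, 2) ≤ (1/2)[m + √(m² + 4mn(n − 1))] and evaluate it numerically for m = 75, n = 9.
z(75, 9; 2, 2) ≤ (1/2)[75 + √(75² + 4·75·9·8)] = (1/2)[75 + √27225] = 120

Kővári–Sós–Turán: let r_1, ..., r_75 be the row sums and z = Σ r_i the total number of 1s. Each pair of columns can share at most one row with both entries 1 (else a 2×2 all-ones block appears), so Σ_i C(r_i, 2) ≤ C(9, 2) = 36. By convexity Σ_i C(r_i, 2) ≥ 75·C(z/75, 2) = z(z − 75)/(2·75), giving z² − 75z − 75·9·8 ≤ 0 and hence z ≤ (1/2)[75 + √(5625 + 4·5400)] = (1/2)[75 + √27225] ≈ (1/2)(75 + 165) = 120.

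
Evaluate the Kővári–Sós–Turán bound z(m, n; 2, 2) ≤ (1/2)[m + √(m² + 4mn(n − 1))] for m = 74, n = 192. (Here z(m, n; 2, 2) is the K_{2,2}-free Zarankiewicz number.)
z(74, 192; 2, 2) ≤ (1/2)[74 + √(74² + 4·74·192·191)] = (1/2)[74 + √10860388] = 1684.7551

Kővári–Sós–Turán: let r_1, ..., r_74 be the row sums and z = Σ r_i the total number of 1s. Each pair of columns can share at most one row with both entries 1 (else a 2×2 all-ones block appears), so Σ_i C(r_i, 2) ≤ C(192, 2) = 18336. By convexity Σ_i C(r_i, 2) ≥ 74·C(z/74, 2) = z(z − 74)/(2·74), giving z² − 74z − 74·192·191 ≤ 0 and hence z ≤ (1/2)[74 + √(5476 + 4·2713728)] = (1/2)[74 + √10860388] ≈ (1/2)(74 + 3295.5103) = 1684.7551.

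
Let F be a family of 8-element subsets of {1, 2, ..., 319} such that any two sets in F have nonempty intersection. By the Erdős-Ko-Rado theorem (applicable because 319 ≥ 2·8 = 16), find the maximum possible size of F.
max |F| = C(318, 7) = 61049493029304

The Erdős-Ko-Rado theorem states: for n ≥ 2k, an intersecting family of k-subsets of an n-element set has size at most C(n − 1, k − 1), with equality for 'star' families {A ⊆ [n] : |A| = k, i ∈ A} (fix an element i). For n = 319, k = 8: C(318, 7) = 61049493029304.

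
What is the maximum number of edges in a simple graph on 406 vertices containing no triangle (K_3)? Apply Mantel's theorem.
ex(406, K_3) = ⌊406^2/4⌋ = 41209

Mantel (1907): a triangle-free graph on n vertices has at most ⌊n^2/4⌋ edges, with equality for the complete bipartite graph K_{⌊n/2⌋, ⌈n/2⌉}. For n = 406: ⌊406^2/4⌋ = ⌊164836/4⌋ = 41209. The extremal graph is K_{203, 203}, which has 203·203 = 41209 edges.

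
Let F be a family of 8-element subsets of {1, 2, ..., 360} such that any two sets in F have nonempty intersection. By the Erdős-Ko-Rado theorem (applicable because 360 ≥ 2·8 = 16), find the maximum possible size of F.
max |F| = C(359, 7) = 143771059536281

Erdős-Ko-Rado (1961): when n ≥ 2k, max |F| = C(n−1, k−1). The bound is attained by the star {A : i ∈ A} for any fixed i ∈ [n]. Here C(360−1, 8−1) = C(359, 7) = 143771059536281.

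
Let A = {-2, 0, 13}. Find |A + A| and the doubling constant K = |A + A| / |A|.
K = |A + A| / |A| = 6/3 = 2

Enumerate A + A = {a + b : a, b ∈ A}. With |A| = 3, there are |A|^2 = 9 ordered sum pairs; collecting distinct values, A + A = {-4, -2, 0, 11, 13, 26}, so |A + A| = 6. Thus K = 6/3 = 2. For comparison, the minimum possible |A + A| over all 3-element sets is 2·3 − 1 = 5 (so min K = 5/3), attained only by arithmetic progressions.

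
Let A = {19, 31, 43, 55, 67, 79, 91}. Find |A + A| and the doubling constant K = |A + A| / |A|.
K = |A + A| / |A| = 13/7

Enumerate A + A = {a + b : a, b ∈ A}. With |A| = 7, there are |A|^2 = 49 ordered sum pairs; collecting distinct values, A + A = {38, 50, 62, 74, 86, 98, 110, 122, 134, 146, 158, 170, 182}, so |A + A| = 13. Thus K = 13/7. Here |A + A| = 2|A| − 1 = 13, the minimum possible — so K = 13/7 is minimal, which holds iff A is an arithmetic progression.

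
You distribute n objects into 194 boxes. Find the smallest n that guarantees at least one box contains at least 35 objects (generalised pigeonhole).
n = (35 − 1)·194 + 1 = 6597

By the generalised pigeonhole principle, to guarantee some box contains ≥ r objects we need more than (r − 1) · k objects total. Threshold: n = (r − 1) · k + 1. With r = 35 and k = 194: n = 34 · 194 + 1 = 6596 + 1 = 6597. For n = 6596 = 34 · 194, we can put exactly 34 objects in every box, avoiding 35 in any single one — so 6597 is tight.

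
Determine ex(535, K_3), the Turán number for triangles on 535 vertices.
ex(535, K_3) = ⌊535^2/4⌋ = 71556

Mantel (1907): a triangle-free graph on n vertices has at most ⌊n^2/4⌋ edges, with equality for the complete bipartite graph K_{⌊n/2⌋, ⌈n/2⌉}. For n = 535: ⌊535^2/4⌋ = ⌊286225/4⌋ = 71556. The extremal graph is K_{267, 268}, which has 267·268 = 71556 edges.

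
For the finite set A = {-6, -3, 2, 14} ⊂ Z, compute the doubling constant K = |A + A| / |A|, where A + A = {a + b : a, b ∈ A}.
K = |A + A| / |A| = 10/4 = 5/2

Enumerate A + A = {a + b : a, b ∈ A}. With |A| = 4, there are |A|^2 = 16 ordered sum pairs; collecting distinct values, A + A = {-12, -9, -6, -4, -1, 4, 8, 11, 16, 28}, so |A + A| = 10. Thus K = 10/4 = 5/2. For comparison, the minimum possible |A + A| over all 4-element sets is 2·4 − 1 = 7 (so min K = 7/4), attained only by arithmetic progressions.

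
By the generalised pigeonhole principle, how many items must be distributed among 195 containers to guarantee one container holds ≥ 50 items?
n = (50 − 1)·195 + 1 = 9556

By the generalised pigeonhole principle, to guarantee some box contains ≥ r objects we need more than (r − 1) · k objects total. Threshold: n = (r − 1) · k + 1. With r = 50 and k = 195: n = 49 · 195 + 1 = 9555 + 1 = 9556. For n = 9555 = 49 · 195, we can put exactly 49 objects in every box, avoiding 50 in any single one — so 9556 is tight.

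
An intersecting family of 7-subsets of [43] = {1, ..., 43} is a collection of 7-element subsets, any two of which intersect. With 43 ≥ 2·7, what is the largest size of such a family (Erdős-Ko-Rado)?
max |F| = C(42, 6) = 5245786

Erdős-Ko-Rado (1961): when n ≥ 2k, max |F| = C(n−1, k−1). The bound is attained by the star {A : i ∈ A} for any fixed i ∈ [n]. Here C(43−1, 7−1) = C(42, 6) = 5245786.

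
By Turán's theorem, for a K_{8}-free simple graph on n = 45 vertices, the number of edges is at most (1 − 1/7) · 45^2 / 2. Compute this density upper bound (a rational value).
Turán density bound = (6/7) · 45^2/2 = 6075/7 ≈ 867.8571

Turán's theorem: ex(n, K_{r+1}) is achieved by the complete r-partite Turán graph T(n, r) with parts as balanced as possible, and is at most (1 − 1/r) · n^2/2. For r = 7, n = 45: the density bound is (6/7) · 2025/2 = 6075/7 ≈ 867.8571. The integer-valued extremum is e(T(45, 7)) = 867, which is strictly less than the density bound 6075/7 since 7 ∤ 45 (the parts of T(45, 7) cannot all be equal).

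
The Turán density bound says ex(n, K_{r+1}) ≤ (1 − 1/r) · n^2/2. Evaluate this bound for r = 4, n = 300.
Turán density bound = (3/4) · 300^2/2 = 33750

Turán's theorem: ex(n, K_{r+1}) is achieved by the complete r-partite Turán graph T(n, r) with parts as balanced as possible, and is at most (1 − 1/r) · n^2/2. For r = 4, n = 300: the density bound is (3/4) · 90000/2 = 33750. Since 4 ∣ 300, the Turán graph T(300, 4) has parts of equal size 75, and its edge count e(T(300, 4)) = 33750 attains the density bound exactly.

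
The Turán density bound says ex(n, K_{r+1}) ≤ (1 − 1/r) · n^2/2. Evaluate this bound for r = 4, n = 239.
Turán density bound = (3/4) · 239^2/2 = 171363/8 ≈ 21420.375

Turán's theorem: ex(n, K_{r+1}) is achieved by the complete r-partite Turán graph T(n, r) with parts as balanced as possible, and is at most (1 − 1/r) · n^2/2. For r = 4, n = 239: the density bound is (3/4) · 57121/2 = 171363/8 ≈ 21420.375. The integer-valued extremum is e(T(239, 4)) = 21420, which is strictly less than the density bound 171363/8 since 4 ∤ 239 (the parts of T(239, 4) cannot all be equal).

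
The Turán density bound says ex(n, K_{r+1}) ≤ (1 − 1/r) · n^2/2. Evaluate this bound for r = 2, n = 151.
Turán density bound = (1/2) · 151^2/2 = 22801/4 ≈ 5700.25

Turán's theorem: ex(n, K_{r+1}) is achieved by the complete r-partite Turán graph T(n, r) with parts as balanced as possible, and is at most (1 − 1/r) · n^2/2. For r = 2, n = 151: the density bound is (1/2) · 22801/2 = 22801/4 ≈ 5700.25. The integer-valued extremum is e(T(151, 2)) = 5700, which is strictly less than the density bound 22801/4 since 2 ∤ 151 (the parts of T(151, 2) cannot all be equal).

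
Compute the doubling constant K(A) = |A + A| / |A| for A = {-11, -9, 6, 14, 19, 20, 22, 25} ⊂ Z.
K = |A + A| / |A| = 32/8 = 4

Enumerate A + A = {a + b : a, b ∈ A}. With |A| = 8, there are |A|^2 = 64 ordered sum pairs; collecting distinct values, A + A = {-22, -20, -18, -5, -3, 3, 5, 8, 9, 10, 11, 12, 13, 14, 16, 20, 25, 26, 28, 31, 33, 34, 36, 38, 39, 40, 41, 42, 44, 45, 47, 50}, so |A + A| = 32. Thus K = 32/8 = 4. For comparison, the minimum possible |A + A| over all 8-element sets is 2·8 − 1 = 15 (so min K = 15/8), attained only by arithmetic progressions.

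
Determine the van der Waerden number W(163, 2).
W(163, 2) = 163 + 1 = 164

A 2-term AP is any pair of integers, so a monochromatic 2-AP exists iff some colour is used at least twice. With 163 colours, the colouring i ↦ i on {1, ..., 163} uses each colour once, avoiding any monochromatic pair, so W(163, 2) > 163. For {1, ..., 164}, pigeonhole forces two integers of the same colour, which form a monochromatic 2-AP. Hence W(163, 2) = 164.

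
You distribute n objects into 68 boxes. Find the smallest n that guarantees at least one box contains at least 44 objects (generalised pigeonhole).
n = (44 − 1)·68 + 1 = 2925

By the generalised pigeonhole principle, to guarantee some box contains ≥ r objects we need more than (r − 1) · k objects total. Threshold: n = (r − 1) · k + 1. With r = 44 and k = 68: n = 43 · 68 + 1 = 2924 + 1 = 2925. For n = 2924 = 43 · 68, we can put exactly 43 objects in every box, avoiding 44 in any single one — so 2925 is tight.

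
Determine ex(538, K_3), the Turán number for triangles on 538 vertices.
ex(538, K_3) = ⌊538^2/4⌋ = 72361

Mantel (1907): a triangle-free graph on n vertices has at most ⌊n^2/4⌋ edges, with equality for the complete bipartite graph K_{⌊n/2⌋, ⌈n/2⌉}. For n = 538: ⌊538^2/4⌋ = ⌊289444/4⌋ = 72361. The extremal graph is K_{269, 269}, which has 269·269 = 72361 edges.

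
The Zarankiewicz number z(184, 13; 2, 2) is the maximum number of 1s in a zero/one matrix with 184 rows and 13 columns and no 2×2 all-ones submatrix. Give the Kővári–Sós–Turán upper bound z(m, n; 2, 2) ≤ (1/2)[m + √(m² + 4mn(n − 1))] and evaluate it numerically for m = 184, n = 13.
z(184, 13; 2, 2) ≤ (1/2)[184 + √(184² + 4·184·13·12)] = (1/2)[184 + √148672] = 284.79

Kővári–Sós–Turán: let r_1, ..., r_184 be the row sums and z = Σ r_i the total number of 1s. Each pair of columns can share at most one row with both entries 1 (else a 2×2 all-ones block appears), so Σ_i C(r_i, 2) ≤ C(13, 2) = 78. By convexity Σ_i C(r_i, 2) ≥ 184·C(z/184, 2) = z(z − 184)/(2·184), giving z² − 184z − 184·13·12 ≤ 0 and hence z ≤ (1/2)[184 + √(33856 + 4·28704)] = (1/2)[184 + √148672] ≈ (1/2)(184 + 385.5801) = 284.79.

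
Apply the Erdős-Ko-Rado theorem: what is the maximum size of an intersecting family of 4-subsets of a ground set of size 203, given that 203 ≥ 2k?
max |F| = C(202, 3) = 1353400

The Erdős-Ko-Rado theorem states: for n ≥ 2k, an intersecting family of k-subsets of an n-element set has size at most C(n − 1, k − 1), with equality for 'star' families {A ⊆ [n] : |A| = k, i ∈ A} (fix an element i). For n = 203, k = 4: C(202, 3) = 1353400.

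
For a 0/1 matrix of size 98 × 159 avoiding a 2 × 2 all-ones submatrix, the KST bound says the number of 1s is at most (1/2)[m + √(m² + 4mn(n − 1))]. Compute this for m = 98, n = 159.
z(98, 159; 2, 2) ≤ (1/2)[98 + √(98² + 4·98·159·158)] = (1/2)[98 + √9857428] = 1618.8271

Kővári–Sós–Turán: let r_1, ..., r_98 be the row sums and z = Σ r_i the total number of 1s. Each pair of columns can share at most one row with both entries 1 (else a 2×2 all-ones block appears), so Σ_i C(r_i, 2) ≤ C(159, 2) = 12561. By convexity Σ_i C(r_i, 2) ≥ 98·C(z/98, 2) = z(z − 98)/(2·98), giving z² − 98z − 98·159·158 ≤ 0 and hence z ≤ (1/2)[98 + √(9604 + 4·2461956)] = (1/2)[98 + √9857428] ≈ (1/2)(98 + 3139.6541) = 1618.8271.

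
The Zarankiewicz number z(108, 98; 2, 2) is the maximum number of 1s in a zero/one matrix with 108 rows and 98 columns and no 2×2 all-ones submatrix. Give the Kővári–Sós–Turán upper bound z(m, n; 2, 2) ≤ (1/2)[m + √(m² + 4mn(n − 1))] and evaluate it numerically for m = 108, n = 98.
z(108, 98; 2, 2) ≤ (1/2)[108 + √(108² + 4·108·98·97)] = (1/2)[108 + √4118256] = 1068.6743

Kővári–Sós–Turán: let r_1, ..., r_108 be the row sums and z = Σ r_i the total number of 1s. Each pair of columns can share at most one row with both entries 1 (else a 2×2 all-ones block appears), so Σ_i C(r_i, 2) ≤ C(98, 2) = 4753. By convexity Σ_i C(r_i, 2) ≥ 108·C(z/108, 2) = z(z − 108)/(2·108), giving z² − 108z − 108·98·97 ≤ 0 and hence z ≤ (1/2)[108 + √(11664 + 4·1026648)] = (1/2)[108 + √4118256] ≈ (1/2)(108 + 2029.3487) = 1068.6743.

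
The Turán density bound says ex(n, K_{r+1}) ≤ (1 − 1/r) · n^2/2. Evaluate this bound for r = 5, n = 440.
Turán density bound = (4/5) · 440^2/2 = 77440

Turán's theorem: ex(n, K_{r+1}) is achieved by the complete r-partite Turán graph T(n, r) with parts as balanced as possible, and is at most (1 − 1/r) · n^2/2. For r = 5, n = 440: the density bound is (4/5) · 193600/2 = 77440. Since 5 ∣ 440, the Turán graph T(440, 5) has parts of equal size 88, and its edge count e(T(440, 5)) = 77440 attains the density bound exactly.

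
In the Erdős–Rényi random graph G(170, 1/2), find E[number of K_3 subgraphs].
E[# K_3] = C(170, 3) · (1/2)^C(3, 2) = 804440 / 2^3 = 100555

For each 3-subset S of vertices (there are C(170, 3) = 804440 such S), let X_S = 1 if S induces a K_3 (all C(3, 2) = 3 edges present). Then P(X_S = 1) = (1/2)^3 = 1/8. By linearity of expectation, E[# K_3] = C(170, 3) · (1/2)^3 = 804440 / 8 = 100555.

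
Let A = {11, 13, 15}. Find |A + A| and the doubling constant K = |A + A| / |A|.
K = |A + A| / |A| = 5/3

Enumerate A + A = {a + b : a, b ∈ A}. With |A| = 3, there are |A|^2 = 9 ordered sum pairs; collecting distinct values, A + A = {22, 24, 26, 28, 30}, so |A + A| = 5. Thus K = 5/3. Here |A + A| = 2|A| − 1 = 5, the minimum possible — so K = 5/3 is minimal, which holds iff A is an arithmetic progression.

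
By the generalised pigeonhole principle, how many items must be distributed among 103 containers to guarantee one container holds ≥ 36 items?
n = (36 − 1)·103 + 1 = 3606

By the generalised pigeonhole principle, to guarantee some box contains ≥ r objects we need more than (r − 1) · k objects total. Threshold: n = (r − 1) · k + 1. With r = 36 and k = 103: n = 35 · 103 + 1 = 3605 + 1 = 3606. For n = 3605 = 35 · 103, we can put exactly 35 objects in every box, avoiding 36 in any single one — so 3606 is tight.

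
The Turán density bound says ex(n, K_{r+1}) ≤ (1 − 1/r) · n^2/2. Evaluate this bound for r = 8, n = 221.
Turán density bound = (7/8) · 221^2/2 = 341887/16 ≈ 21367.9375

Turán's theorem: ex(n, K_{r+1}) is achieved by the complete r-partite Turán graph T(n, r) with parts as balanced as possible, and is at most (1 − 1/r) · n^2/2. For r = 8, n = 221: the density bound is (7/8) · 48841/2 = 341887/16 ≈ 21367.9375. The integer-valued extremum is e(T(221, 8)) = 21367, which is strictly less than the density bound 341887/16 since 8 ∤ 221 (the parts of T(221, 8) cannot all be equal).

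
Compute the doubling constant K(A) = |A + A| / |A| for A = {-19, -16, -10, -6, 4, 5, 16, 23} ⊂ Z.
K = |A + A| / |A| = 34/8 = 17/4

Enumerate A + A = {a + b : a, b ∈ A}. With |A| = 8, there are |A|^2 = 64 ordered sum pairs; collecting distinct values, A + A = {-38, -35, -32, -29, -26, -25, -22, -20, -16, -15, -14, -12, -11, -6, -5, -3, -2, -1, 0, 4, 6, 7, 8, 9, 10, 13, 17, 20, 21, 27, 28, 32, 39, 46}, so |A + A| = 34. Thus K = 34/8 = 17/4. For comparison, the minimum possible |A + A| over all 8-element sets is 2·8 − 1 = 15 (so min K = 15/8), attained only by arithmetic progressions.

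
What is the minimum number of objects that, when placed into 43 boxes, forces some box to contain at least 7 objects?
n = (7 − 1)·43 + 1 = 259

By the generalised pigeonhole principle, to guarantee some box contains ≥ r objects we need more than (r − 1) · k objects total. Threshold: n = (r − 1) · k + 1. With r = 7 and k = 43: n = 6 · 43 + 1 = 258 + 1 = 259. For n = 258 = 6 · 43, we can put exactly 6 objects in every box, avoiding 7 in any single one — so 259 is tight.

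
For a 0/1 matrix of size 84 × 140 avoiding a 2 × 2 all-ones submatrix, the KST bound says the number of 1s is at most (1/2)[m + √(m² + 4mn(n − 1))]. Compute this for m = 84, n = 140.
z(84, 140; 2, 2) ≤ (1/2)[84 + √(84² + 4·84·140·139)] = (1/2)[84 + √6545616] = 1321.2201

Kővári–Sós–Turán: let r_1, ..., r_84 be the row sums and z = Σ r_i the total number of 1s. Each pair of columns can share at most one row with both entries 1 (else a 2×2 all-ones block appears), so Σ_i C(r_i, 2) ≤ C(140, 2) = 9730. By convexity Σ_i C(r_i, 2) ≥ 84·C(z/84, 2) = z(z − 84)/(2·84), giving z² − 84z − 84·140·139 ≤ 0 and hence z ≤ (1/2)[84 + √(7056 + 4·1634640)] = (1/2)[84 + √6545616] ≈ (1/2)(84 + 2558.4401) = 1321.2201.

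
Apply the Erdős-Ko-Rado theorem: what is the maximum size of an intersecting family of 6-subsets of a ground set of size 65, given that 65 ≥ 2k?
max |F| = C(64, 5) = 7624512

The Erdős-Ko-Rado theorem states: for n ≥ 2k, an intersecting family of k-subsets of an n-element set has size at most C(n − 1, k − 1), with equality for 'star' families {A ⊆ [n] : |A| = k, i ∈ A} (fix an element i). For n = 65, k = 6: C(64, 5) = 7624512.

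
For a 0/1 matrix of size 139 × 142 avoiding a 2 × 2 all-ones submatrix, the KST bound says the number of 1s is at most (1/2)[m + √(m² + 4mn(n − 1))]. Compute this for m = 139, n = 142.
z(139, 142; 2, 2) ≤ (1/2)[139 + √(139² + 4·139·142·141)] = (1/2)[139 + √11151553] = 1739.1971

Kővári–Sós–Turán: let r_1, ..., r_139 be the row sums and z = Σ r_i the total number of 1s. Each pair of columns can share at most one row with both entries 1 (else a 2×2 all-ones block appears), so Σ_i C(r_i, 2) ≤ C(142, 2) = 10011. By convexity Σ_i C(r_i, 2) ≥ 139·C(z/139, 2) = z(z − 139)/(2·139), giving z² − 139z − 139·142·141 ≤ 0 and hence z ≤ (1/2)[139 + √(19321 + 4·2783058)] = (1/2)[139 + √11151553] ≈ (1/2)(139 + 3339.3941) = 1739.1971.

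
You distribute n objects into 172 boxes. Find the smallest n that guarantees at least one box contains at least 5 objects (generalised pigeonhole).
n = (5 − 1)·172 + 1 = 689

By the generalised pigeonhole principle, to guarantee some box contains ≥ r objects we need more than (r − 1) · k objects total. Threshold: n = (r − 1) · k + 1. With r = 5 and k = 172: n = 4 · 172 + 1 = 688 + 1 = 689. For n = 688 = 4 · 172, we can put exactly 4 objects in every box, avoiding 5 in any single one — so 689 is tight.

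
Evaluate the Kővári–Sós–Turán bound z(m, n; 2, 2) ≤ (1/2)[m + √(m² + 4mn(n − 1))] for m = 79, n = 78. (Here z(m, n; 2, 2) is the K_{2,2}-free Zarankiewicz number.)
z(79, 78; 2, 2) ≤ (1/2)[79 + √(79² + 4·79·78·77)] = (1/2)[79 + √1904137] = 729.4524

Kővári–Sós–Turán: let r_1, ..., r_79 be the row sums and z = Σ r_i the total number of 1s. Each pair of columns can share at most one row with both entries 1 (else a 2×2 all-ones block appears), so Σ_i C(r_i, 2) ≤ C(78, 2) = 3003. By convexity Σ_i C(r_i, 2) ≥ 79·C(z/79, 2) = z(z − 79)/(2·79), giving z² − 79z − 79·78·77 ≤ 0 and hence z ≤ (1/2)[79 + √(6241 + 4·474474)] = (1/2)[79 + √1904137] ≈ (1/2)(79 + 1379.9047) = 729.4524.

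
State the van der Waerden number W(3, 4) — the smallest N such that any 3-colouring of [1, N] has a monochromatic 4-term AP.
W(3, 4) = 293

This is a classical value, W(3, 4) = 293, established by combining an explicit 3-colouring of {1, ..., 292} with no monochromatic 4-AP (giving the lower bound W(3, 4) > 292) and a finite case analysis / exhaustive computer search showing every 3-colouring of {1, ..., 293} has such an AP.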